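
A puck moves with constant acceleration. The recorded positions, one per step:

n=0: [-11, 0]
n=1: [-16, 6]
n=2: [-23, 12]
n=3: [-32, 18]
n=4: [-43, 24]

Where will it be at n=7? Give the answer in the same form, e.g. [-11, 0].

[-88, 42]

Taking differences between consecutive positions: [-5, +6], [-7, +6], [-9, +6], [-11, +6]. These grow by [-2, +0] each step.
step 5: [-43, 24] + [-13, +6] → [-56, 30]
step 6: [-56, 30] + [-15, +6] → [-71, 36]
step 7: [-71, 36] + [-17, +6] → [-88, 42]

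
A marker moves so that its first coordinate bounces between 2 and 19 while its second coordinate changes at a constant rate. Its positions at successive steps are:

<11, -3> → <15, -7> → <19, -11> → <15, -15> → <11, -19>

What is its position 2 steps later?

The first coordinate reflects between 2 and 19, moving 4 per step.
  step 5: 11 → 7
  step 6: 7 → 3
The second coordinate changes by -4 each step: at step 6 it is -27.

<3, -27>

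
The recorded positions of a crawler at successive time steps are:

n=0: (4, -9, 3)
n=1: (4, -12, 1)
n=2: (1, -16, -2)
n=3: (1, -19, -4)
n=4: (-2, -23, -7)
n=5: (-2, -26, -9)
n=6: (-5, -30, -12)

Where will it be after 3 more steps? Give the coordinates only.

Step-to-step displacements: (+0, -3, -2), (-3, -4, -3), (+0, -3, -2), (-3, -4, -3), (+0, -3, -2), (-3, -4, -3) — a repeating cycle of length 2.
step 7: apply (+0, -3, -2) → (-5, -33, -14)
step 8: apply (-3, -4, -3) → (-8, -37, -17)
step 9: apply (+0, -3, -2) → (-8, -40, -19)

(-8, -40, -19)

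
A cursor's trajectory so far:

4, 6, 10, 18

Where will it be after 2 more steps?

66

The jumps are +2, +4, +8 — a geometric progression with ratio 2.
step 4: 18 + 16 → 34
step 5: 34 + 32 → 66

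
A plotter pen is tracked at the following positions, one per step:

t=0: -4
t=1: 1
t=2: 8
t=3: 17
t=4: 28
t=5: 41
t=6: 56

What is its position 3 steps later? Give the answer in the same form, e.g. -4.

113

First differences are +5, +7, +9, +11, +13, +15; their common second difference is +2 (constant acceleration).
step 7: 56 + 17 → 73
step 8: 73 + 19 → 92
step 9: 92 + 21 → 113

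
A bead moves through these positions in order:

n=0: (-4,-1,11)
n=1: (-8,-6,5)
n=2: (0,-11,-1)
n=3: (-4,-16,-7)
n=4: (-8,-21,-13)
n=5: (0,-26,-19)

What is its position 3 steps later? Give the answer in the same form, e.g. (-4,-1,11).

(0,-41,-37)

The first coordinate repeats the cycle [-4, -8, 0] with period 3; step 8 mod 3 = 2, giving 0.
The second coordinate changes by -5 each step, so at step 8 it is -1 + 8·(-5) = -41.
The third coordinate changes by -6 each step, so at step 8 it is 11 + 8·(-6) = -37.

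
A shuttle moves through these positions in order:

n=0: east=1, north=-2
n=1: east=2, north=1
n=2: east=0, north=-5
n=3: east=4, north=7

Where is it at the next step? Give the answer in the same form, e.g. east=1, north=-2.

Consecutive displacements (+1, +3), (-2, -6), (+4, +12) scale by a factor of -2 each step.
step 4: east=4, north=7 + (-8, -24) → east=-4, north=-17

east=-4, north=-17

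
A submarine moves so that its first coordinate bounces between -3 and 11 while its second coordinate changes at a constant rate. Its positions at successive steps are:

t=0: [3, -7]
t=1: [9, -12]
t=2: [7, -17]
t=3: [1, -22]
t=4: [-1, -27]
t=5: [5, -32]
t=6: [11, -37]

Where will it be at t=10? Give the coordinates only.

The first coordinate travels 6 per step and bounces off the walls at -3 and 11.
  step 7: 11 → 5
  step 8: 5 → -1
  step 9: -1 → 1
  step 10: 1 → 7
The second coordinate changes by -5 each step: at step 10 it is -57.

[7, -57]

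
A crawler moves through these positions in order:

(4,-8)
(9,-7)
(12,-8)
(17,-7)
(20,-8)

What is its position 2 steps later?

(28,-8)

Step-to-step displacements: (+5,+1), (+3,-1), (+5,+1), (+3,-1) — a repeating cycle of length 2.
step 5: apply (+5,+1) → (25,-7)
step 6: apply (+3,-1) → (28,-8)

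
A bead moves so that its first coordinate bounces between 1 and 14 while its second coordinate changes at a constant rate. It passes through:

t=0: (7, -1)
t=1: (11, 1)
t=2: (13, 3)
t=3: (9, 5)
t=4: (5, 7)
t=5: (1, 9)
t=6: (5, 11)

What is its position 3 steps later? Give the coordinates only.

The first coordinate reflects between 1 and 14, moving 4 per step.
  step 7: 5 → 9
  step 8: 9 → 13
  step 9: 13 → 11
The second coordinate changes by +2 each step: at step 9 it is 17.

(11, 17)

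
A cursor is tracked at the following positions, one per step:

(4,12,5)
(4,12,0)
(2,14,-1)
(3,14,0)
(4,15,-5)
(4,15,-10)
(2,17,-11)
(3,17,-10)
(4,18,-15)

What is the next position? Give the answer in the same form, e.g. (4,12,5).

Differencing gives (+0,+0,-5), (-2,+2,-1), (+1,+0,+1), (+1,+1,-5), (+0,+0,-5), (-2,+2,-1), (+1,+0,+1), (+1,+1,-5). This is the pattern (+0,+0,-5), (-2,+2,-1), (+1,+0,+1), (+1,+1,-5) repeated.
step 9: apply (+0,+0,-5) → (4,18,-20)

(4,18,-20)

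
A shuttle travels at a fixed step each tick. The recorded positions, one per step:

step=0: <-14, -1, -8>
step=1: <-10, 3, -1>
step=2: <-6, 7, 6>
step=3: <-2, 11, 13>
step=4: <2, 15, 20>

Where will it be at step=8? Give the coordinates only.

The position changes by <+4, +4, +7> every step.
step 5: <2, 15, 20> + <+4, +4, +7> → <6, 19, 27>
step 6: <6, 19, 27> + <+4, +4, +7> → <10, 23, 34>
step 7: <10, 23, 34> + <+4, +4, +7> → <14, 27, 41>
step 8: <14, 27, 41> + <+4, +4, +7> → <18, 31, 48>

<18, 31, 48>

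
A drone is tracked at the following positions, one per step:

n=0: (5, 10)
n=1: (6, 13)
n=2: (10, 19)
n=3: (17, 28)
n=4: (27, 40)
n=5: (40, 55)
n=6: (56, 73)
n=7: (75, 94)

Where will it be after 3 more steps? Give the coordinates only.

(150, 175)

Taking differences between consecutive positions: (+1, +3), (+4, +6), (+7, +9), (+10, +12), (+13, +15), (+16, +18), (+19, +21). These grow by (+3, +3) each step.
step 8: (75, 94) + (+22, +24) → (97, 118)
step 9: (97, 118) + (+25, +27) → (122, 145)
step 10: (122, 145) + (+28, +30) → (150, 175)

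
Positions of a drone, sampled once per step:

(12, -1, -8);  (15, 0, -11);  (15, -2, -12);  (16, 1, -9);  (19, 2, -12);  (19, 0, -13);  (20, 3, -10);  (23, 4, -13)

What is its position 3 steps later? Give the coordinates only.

The moves between consecutive positions are (+3, +1, -3), (+0, -2, -1), (+1, +3, +3), (+3, +1, -3), (+0, -2, -1), (+1, +3, +3), (+3, +1, -3); they repeat the 3-cycle [(+3, +1, -3), (+0, -2, -1), (+1, +3, +3)].
step 8: apply (+0, -2, -1) → (23, 2, -14)
step 9: apply (+1, +3, +3) → (24, 5, -11)
step 10: apply (+3, +1, -3) → (27, 6, -14)

(27, 6, -14)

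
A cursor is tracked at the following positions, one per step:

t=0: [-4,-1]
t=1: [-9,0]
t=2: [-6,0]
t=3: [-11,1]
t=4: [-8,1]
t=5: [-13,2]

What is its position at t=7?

[-15,3]

Step-to-step displacements: [-5,+1], [+3,+0], [-5,+1], [+3,+0], [-5,+1] — a repeating cycle of length 2.
step 6: apply [+3,+0] → [-10,2]
step 7: apply [-5,+1] → [-15,3]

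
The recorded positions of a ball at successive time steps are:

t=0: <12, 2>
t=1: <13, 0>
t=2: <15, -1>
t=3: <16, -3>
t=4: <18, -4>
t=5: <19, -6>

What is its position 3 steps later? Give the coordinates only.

Step-to-step displacements: <+1, -2>, <+2, -1>, <+1, -2>, <+2, -1>, <+1, -2> — a repeating cycle of length 2.
step 6: apply <+2, -1> → <21, -7>
step 7: apply <+1, -2> → <22, -9>
step 8: apply <+2, -1> → <24, -10>

<24, -10>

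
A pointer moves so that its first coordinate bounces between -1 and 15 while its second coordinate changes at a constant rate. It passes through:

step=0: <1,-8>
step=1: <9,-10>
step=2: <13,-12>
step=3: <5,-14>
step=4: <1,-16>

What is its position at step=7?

The first coordinate travels 8 per step and bounces off the walls at -1 and 15.
  step 5: 1 → 9
  step 6: 9 → 13
  step 7: 13 → 5
The second coordinate changes by -2 each step: at step 7 it is -22.

<5,-22>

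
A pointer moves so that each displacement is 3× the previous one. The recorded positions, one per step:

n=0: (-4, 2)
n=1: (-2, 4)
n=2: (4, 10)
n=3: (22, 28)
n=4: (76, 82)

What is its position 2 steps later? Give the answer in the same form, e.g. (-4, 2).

(724, 730)

Step-to-step displacements: (+2, +2), (+6, +6), (+18, +18), (+54, +54); each is 3× the previous.
step 5: (76, 82) + (+162, +162) → (238, 244)
step 6: (238, 244) + (+486, +486) → (724, 730)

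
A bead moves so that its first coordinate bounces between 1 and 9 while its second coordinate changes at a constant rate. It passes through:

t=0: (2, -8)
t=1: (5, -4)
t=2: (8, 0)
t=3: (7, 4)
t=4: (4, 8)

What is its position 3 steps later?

The first coordinate travels 3 per step and bounces off the walls at 1 and 9.
  step 5: 4 → 1
  step 6: 1 → 4
  step 7: 4 → 7
The second coordinate changes by +4 each step: at step 7 it is 20.

(7, 20)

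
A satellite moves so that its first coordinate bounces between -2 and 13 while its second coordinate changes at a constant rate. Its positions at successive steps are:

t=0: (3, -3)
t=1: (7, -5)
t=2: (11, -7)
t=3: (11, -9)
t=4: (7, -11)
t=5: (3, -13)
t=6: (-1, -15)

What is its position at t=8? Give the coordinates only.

The first coordinate reflects between -2 and 13, moving 4 per step.
  step 7: -1 → 1
  step 8: 1 → 5
The second coordinate changes by -2 each step: at step 8 it is -19.

(5, -19)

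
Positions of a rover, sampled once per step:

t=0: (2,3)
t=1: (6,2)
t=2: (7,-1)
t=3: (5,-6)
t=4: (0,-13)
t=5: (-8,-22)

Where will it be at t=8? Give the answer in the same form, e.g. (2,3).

Successive displacements: (+4,-1), (+1,-3), (-2,-5), (-5,-7), (-8,-9) — each changes by (-3,-2).
step 6: (-8,-22) + (-11,-11) → (-19,-33)
step 7: (-19,-33) + (-14,-13) → (-33,-46)
step 8: (-33,-46) + (-17,-15) → (-50,-61)

(-50,-61)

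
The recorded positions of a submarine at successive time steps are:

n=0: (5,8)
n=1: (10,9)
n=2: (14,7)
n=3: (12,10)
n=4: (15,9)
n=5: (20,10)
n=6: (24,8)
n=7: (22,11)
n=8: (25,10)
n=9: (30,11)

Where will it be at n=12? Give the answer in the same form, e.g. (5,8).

Step-to-step displacements: (+5,+1), (+4,-2), (-2,+3), (+3,-1), (+5,+1), (+4,-2), (-2,+3), (+3,-1), (+5,+1) — a repeating cycle of length 4.
step 10: apply (+4,-2) → (34,9)
step 11: apply (-2,+3) → (32,12)
step 12: apply (+3,-1) → (35,11)

(35,11)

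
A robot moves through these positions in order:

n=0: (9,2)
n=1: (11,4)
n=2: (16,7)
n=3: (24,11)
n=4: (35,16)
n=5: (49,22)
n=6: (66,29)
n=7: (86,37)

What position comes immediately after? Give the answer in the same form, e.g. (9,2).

(109,46)

Successive displacements: (+2,+2), (+5,+3), (+8,+4), (+11,+5), (+14,+6), (+17,+7), (+20,+8) — each changes by (+3,+1).
step 8: (86,37) + (+23,+9) → (109,46)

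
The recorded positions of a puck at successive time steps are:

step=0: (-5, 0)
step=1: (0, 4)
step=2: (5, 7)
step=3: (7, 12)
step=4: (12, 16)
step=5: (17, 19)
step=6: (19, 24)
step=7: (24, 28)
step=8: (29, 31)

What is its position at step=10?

The moves between consecutive positions are (+5, +4), (+5, +3), (+2, +5), (+5, +4), (+5, +3), (+2, +5), (+5, +4), (+5, +3); they repeat the 3-cycle [(+5, +4), (+5, +3), (+2, +5)].
step 9: apply (+2, +5) → (31, 36)
step 10: apply (+5, +4) → (36, 40)

(36, 40)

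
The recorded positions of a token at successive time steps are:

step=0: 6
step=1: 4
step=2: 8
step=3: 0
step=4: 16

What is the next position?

-16

Step-to-step displacements: -2, +4, -8, +16; each is -2× the previous.
step 5: 16 − 32 → -16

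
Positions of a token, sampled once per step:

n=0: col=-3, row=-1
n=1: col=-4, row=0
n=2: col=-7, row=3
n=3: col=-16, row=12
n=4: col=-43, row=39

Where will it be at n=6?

col=-367, row=363

The jumps are (-1,+1), (-3,+3), (-9,+9), (-27,+27) — a geometric progression with ratio 3.
step 5: col=-43, row=39 + (-81,+81) → col=-124, row=120
step 6: col=-124, row=120 + (-243,+243) → col=-367, row=363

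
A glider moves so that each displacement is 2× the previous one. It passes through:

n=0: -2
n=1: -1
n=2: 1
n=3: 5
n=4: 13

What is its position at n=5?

29

Step-to-step displacements: +1, +2, +4, +8; each is 2× the previous.
step 5: 13 + 16 → 29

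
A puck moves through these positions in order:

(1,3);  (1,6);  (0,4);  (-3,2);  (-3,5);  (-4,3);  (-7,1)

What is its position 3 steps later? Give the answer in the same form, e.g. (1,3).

Step-to-step displacements: (+0,+3), (-1,-2), (-3,-2), (+0,+3), (-1,-2), (-3,-2) — a repeating cycle of length 3.
step 7: apply (+0,+3) → (-7,4)
step 8: apply (-1,-2) → (-8,2)
step 9: apply (-3,-2) → (-11,0)

(-11,0)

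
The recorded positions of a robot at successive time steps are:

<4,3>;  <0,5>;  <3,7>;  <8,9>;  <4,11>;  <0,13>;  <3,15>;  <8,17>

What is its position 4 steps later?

First: cycles through 4, 0, 3, 8 every 4 steps. Step 11 lands at position 3 of the cycle → 8.
Second: linear, +2 per step → 25 at step 11.

<8,25>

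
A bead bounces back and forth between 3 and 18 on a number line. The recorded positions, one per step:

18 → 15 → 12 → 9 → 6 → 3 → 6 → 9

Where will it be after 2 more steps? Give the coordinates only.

15

The value reflects between 3 and 18, moving 3 per step.
  step 8: 9 → 12
  step 9: 12 → 15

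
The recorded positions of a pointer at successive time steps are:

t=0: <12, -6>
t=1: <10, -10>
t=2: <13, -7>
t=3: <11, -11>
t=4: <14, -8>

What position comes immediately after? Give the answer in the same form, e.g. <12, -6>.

The moves between consecutive positions are <-2, -4>, <+3, +3>, <-2, -4>, <+3, +3>; they repeat the 2-cycle [<-2, -4>, <+3, +3>].
step 5: apply <-2, -4> → <12, -12>

<12, -12>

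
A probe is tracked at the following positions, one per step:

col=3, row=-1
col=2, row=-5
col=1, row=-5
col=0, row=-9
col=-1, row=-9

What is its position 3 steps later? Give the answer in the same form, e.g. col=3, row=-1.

The moves between consecutive positions are (-1, -4), (-1, +0), (-1, -4), (-1, +0); they repeat the 2-cycle [(-1, -4), (-1, +0)].
step 5: apply (-1, -4) → col=-2, row=-13
step 6: apply (-1, +0) → col=-3, row=-13
step 7: apply (-1, -4) → col=-4, row=-17

col=-4, row=-17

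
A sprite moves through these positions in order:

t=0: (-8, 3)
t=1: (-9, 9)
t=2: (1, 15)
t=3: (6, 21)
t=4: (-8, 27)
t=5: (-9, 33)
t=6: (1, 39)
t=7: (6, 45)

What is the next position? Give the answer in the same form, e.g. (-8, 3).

(-8, 51)

The first coordinate repeats the cycle [-8, -9, 1, 6] with period 4; step 8 mod 4 = 0, giving -8.
The second coordinate changes by +6 each step, so at step 8 it is 3 + 8·(6) = 51.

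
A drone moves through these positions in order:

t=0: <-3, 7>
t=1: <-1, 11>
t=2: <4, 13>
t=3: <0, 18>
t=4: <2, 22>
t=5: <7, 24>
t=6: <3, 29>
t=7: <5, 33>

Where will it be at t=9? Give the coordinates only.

<6, 40>

Step-to-step displacements: <+2, +4>, <+5, +2>, <-4, +5>, <+2, +4>, <+5, +2>, <-4, +5>, <+2, +4> — a repeating cycle of length 3.
step 8: apply <+5, +2> → <10, 35>
step 9: apply <-4, +5> → <6, 40>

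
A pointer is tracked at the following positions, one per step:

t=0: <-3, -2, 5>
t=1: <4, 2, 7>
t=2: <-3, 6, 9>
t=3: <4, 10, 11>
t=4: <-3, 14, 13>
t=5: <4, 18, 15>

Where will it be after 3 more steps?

First: cycles through -3, 4 every 2 steps. Step 8 lands at position 0 of the cycle → -3.
Second: linear, +4 per step → 30 at step 8.
Third: linear, +2 per step → 21 at step 8.

<-3, 30, 21>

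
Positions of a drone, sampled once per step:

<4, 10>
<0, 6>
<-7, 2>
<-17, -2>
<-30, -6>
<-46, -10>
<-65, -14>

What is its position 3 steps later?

<-140, -26>

Taking differences between consecutive positions: <-4, -4>, <-7, -4>, <-10, -4>, <-13, -4>, <-16, -4>, <-19, -4>. These grow by <-3, +0> each step.
step 7: <-65, -14> + <-22, -4> → <-87, -18>
step 8: <-87, -18> + <-25, -4> → <-112, -22>
step 9: <-112, -22> + <-28, -4> → <-140, -26>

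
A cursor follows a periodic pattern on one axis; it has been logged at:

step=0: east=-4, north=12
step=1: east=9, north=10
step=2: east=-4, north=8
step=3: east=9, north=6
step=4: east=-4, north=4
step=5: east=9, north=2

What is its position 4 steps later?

east=9, north=-6

East: cycles through -4, 9 every 2 steps. Step 9 lands at position 1 of the cycle → 9.
North: linear, -2 per step → -6 at step 9.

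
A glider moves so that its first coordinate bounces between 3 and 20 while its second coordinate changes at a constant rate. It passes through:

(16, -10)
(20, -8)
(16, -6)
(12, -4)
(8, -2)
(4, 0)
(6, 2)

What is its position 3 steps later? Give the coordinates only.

(18, 8)

The first coordinate travels 4 per step and bounces off the walls at 3 and 20.
  step 7: 6 → 10
  step 8: 10 → 14
  step 9: 14 → 18
The second coordinate changes by +2 each step: at step 9 it is 8.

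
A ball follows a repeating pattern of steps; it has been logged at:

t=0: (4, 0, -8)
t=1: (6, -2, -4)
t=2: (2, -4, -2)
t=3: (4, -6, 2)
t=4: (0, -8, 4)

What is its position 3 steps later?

(0, -14, 14)

Step-to-step displacements: (+2, -2, +4), (-4, -2, +2), (+2, -2, +4), (-4, -2, +2) — a repeating cycle of length 2.
step 5: apply (+2, -2, +4) → (2, -10, 8)
step 6: apply (-4, -2, +2) → (-2, -12, 10)
step 7: apply (+2, -2, +4) → (0, -14, 14)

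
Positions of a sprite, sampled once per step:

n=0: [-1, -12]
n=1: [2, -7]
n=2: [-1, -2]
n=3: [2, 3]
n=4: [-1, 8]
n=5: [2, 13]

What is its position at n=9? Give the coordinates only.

First: cycles through -1, 2 every 2 steps. Step 9 lands at position 1 of the cycle → 2.
Second: linear, +5 per step → 33 at step 9.

[2, 33]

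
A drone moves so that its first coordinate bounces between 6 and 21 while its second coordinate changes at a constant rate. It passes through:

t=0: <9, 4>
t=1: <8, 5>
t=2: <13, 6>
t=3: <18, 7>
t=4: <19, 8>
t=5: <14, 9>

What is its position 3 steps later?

<13, 12>

The first coordinate reflects between 6 and 21, moving 5 per step.
  step 6: 14 → 9
  step 7: 9 → 8
  step 8: 8 → 13
The second coordinate changes by +1 each step: at step 8 it is 12.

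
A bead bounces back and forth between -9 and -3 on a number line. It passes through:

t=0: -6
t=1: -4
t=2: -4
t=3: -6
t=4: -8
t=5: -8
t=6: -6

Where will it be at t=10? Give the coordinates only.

The value travels 2 per step and bounces off the walls at -9 and -3.
  step 7: -6 → -4
  step 8: -4 → -4
  step 9: -4 → -6
  step 10: -6 → -8

-8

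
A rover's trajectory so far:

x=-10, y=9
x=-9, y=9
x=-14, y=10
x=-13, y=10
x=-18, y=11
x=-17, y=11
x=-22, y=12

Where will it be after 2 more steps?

x=-26, y=13

The moves between consecutive positions are (+1, +0), (-5, +1), (+1, +0), (-5, +1), (+1, +0), (-5, +1); they repeat the 2-cycle [(+1, +0), (-5, +1)].
step 7: apply (+1, +0) → x=-21, y=12
step 8: apply (-5, +1) → x=-26, y=13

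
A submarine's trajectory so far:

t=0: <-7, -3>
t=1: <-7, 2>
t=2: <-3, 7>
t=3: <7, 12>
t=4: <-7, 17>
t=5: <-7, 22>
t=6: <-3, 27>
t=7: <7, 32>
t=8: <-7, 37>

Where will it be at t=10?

<-3, 47>

The first coordinate repeats the cycle [-7, -7, -3, 7] with period 4; step 10 mod 4 = 2, giving -3.
The second coordinate changes by +5 each step, so at step 10 it is -3 + 10·(5) = 47.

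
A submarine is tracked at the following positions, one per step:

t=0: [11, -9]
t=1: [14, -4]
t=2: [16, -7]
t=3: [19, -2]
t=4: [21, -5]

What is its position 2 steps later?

[26, -3]

Differencing gives [+3, +5], [+2, -3], [+3, +5], [+2, -3]. This is the pattern [+3, +5], [+2, -3] repeated.
step 5: apply [+3, +5] → [24, 0]
step 6: apply [+2, -3] → [26, -3]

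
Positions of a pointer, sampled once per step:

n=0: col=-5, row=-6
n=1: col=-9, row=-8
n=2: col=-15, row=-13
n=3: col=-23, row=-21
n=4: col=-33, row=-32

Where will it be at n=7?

Successive displacements: (-4, -2), (-6, -5), (-8, -8), (-10, -11) — each changes by (-2, -3).
step 5: col=-33, row=-32 + (-12, -14) → col=-45, row=-46
step 6: col=-45, row=-46 + (-14, -17) → col=-59, row=-63
step 7: col=-59, row=-63 + (-16, -20) → col=-75, row=-83

col=-75, row=-83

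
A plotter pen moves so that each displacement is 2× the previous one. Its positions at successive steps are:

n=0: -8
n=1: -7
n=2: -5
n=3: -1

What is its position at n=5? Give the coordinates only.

The jumps are +1, +2, +4 — a geometric progression with ratio 2.
step 4: -1 + 8 → 7
step 5: 7 + 16 → 23

23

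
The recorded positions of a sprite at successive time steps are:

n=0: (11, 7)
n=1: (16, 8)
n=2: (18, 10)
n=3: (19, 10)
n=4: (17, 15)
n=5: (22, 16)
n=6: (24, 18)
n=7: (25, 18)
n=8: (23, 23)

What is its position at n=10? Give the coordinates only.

(30, 26)

The moves between consecutive positions are (+5, +1), (+2, +2), (+1, +0), (-2, +5), (+5, +1), (+2, +2), (+1, +0), (-2, +5); they repeat the 4-cycle [(+5, +1), (+2, +2), (+1, +0), (-2, +5)].
step 9: apply (+5, +1) → (28, 24)
step 10: apply (+2, +2) → (30, 26)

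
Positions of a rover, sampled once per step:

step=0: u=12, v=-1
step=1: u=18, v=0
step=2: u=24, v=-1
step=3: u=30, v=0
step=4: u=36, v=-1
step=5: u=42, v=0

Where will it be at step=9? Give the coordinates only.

u=66, v=0

U: linear, +6 per step → 66 at step 9.
V: cycles through -1, 0 every 2 steps. Step 9 lands at position 1 of the cycle → 0.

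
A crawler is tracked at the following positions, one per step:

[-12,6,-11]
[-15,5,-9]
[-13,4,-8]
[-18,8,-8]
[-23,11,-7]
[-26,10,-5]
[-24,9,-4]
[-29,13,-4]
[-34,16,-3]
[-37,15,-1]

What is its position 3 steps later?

[-45,21,1]

Differencing gives [-3,-1,+2], [+2,-1,+1], [-5,+4,+0], [-5,+3,+1], [-3,-1,+2], [+2,-1,+1], [-5,+4,+0], [-5,+3,+1], [-3,-1,+2]. This is the pattern [-3,-1,+2], [+2,-1,+1], [-5,+4,+0], [-5,+3,+1] repeated.
step 10: apply [+2,-1,+1] → [-35,14,0]
step 11: apply [-5,+4,+0] → [-40,18,0]
step 12: apply [-5,+3,+1] → [-45,21,1]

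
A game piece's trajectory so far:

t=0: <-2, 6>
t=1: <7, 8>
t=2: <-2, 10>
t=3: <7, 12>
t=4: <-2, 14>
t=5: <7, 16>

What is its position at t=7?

The first coordinate repeats the cycle [-2, 7] with period 2; step 7 mod 2 = 1, giving 7.
The second coordinate changes by +2 each step, so at step 7 it is 6 + 7·(2) = 20.

<7, 20>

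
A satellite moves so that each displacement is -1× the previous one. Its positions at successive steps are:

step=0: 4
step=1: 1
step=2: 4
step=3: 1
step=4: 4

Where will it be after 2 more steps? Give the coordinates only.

4

Step-to-step displacements: -3, +3, -3, +3; each is -1× the previous.
step 5: 4 − 3 → 1
step 6: 1 + 3 → 4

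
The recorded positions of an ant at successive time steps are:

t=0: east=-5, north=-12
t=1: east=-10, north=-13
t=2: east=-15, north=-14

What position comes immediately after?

east=-20, north=-15

Constant displacement of (-5, -1) per step.
step 3: east=-15, north=-14 + (-5, -1) → east=-20, north=-15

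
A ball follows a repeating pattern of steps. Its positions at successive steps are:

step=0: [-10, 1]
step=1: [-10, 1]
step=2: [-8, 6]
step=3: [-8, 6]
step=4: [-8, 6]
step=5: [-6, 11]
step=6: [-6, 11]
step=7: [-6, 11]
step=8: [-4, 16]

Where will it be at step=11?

[-2, 21]

The moves between consecutive positions are [+0, +0], [+2, +5], [+0, +0], [+0, +0], [+2, +5], [+0, +0], [+0, +0], [+2, +5]; they repeat the 3-cycle [[+0, +0], [+2, +5], [+0, +0]].
step 9: apply [+0, +0] → [-4, 16]
step 10: apply [+0, +0] → [-4, 16]
step 11: apply [+2, +5] → [-2, 21]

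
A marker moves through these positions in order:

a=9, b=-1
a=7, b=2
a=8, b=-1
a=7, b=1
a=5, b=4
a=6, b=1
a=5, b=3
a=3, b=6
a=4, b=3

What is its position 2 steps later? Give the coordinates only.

Differencing gives (-2,+3), (+1,-3), (-1,+2), (-2,+3), (+1,-3), (-1,+2), (-2,+3), (+1,-3). This is the pattern (-2,+3), (+1,-3), (-1,+2) repeated.
step 9: apply (-1,+2) → a=3, b=5
step 10: apply (-2,+3) → a=1, b=8

a=1, b=8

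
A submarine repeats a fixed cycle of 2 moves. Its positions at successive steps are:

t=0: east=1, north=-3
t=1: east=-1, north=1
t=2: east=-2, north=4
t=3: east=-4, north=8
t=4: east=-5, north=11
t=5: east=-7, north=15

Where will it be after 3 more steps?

east=-11, north=25

Differencing gives (-2, +4), (-1, +3), (-2, +4), (-1, +3), (-2, +4). This is the pattern (-2, +4), (-1, +3) repeated.
step 6: apply (-1, +3) → east=-8, north=18
step 7: apply (-2, +4) → east=-10, north=22
step 8: apply (-1, +3) → east=-11, north=25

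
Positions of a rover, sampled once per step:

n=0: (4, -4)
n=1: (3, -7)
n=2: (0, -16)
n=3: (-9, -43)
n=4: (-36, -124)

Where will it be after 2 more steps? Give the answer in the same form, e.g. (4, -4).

(-360, -1096)

The jumps are (-1, -3), (-3, -9), (-9, -27), (-27, -81) — a geometric progression with ratio 3.
step 5: (-36, -124) + (-81, -243) → (-117, -367)
step 6: (-117, -367) + (-243, -729) → (-360, -1096)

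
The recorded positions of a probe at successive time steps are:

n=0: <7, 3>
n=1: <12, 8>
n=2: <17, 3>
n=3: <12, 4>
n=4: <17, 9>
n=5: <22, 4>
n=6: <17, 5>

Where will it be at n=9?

Differencing gives <+5, +5>, <+5, -5>, <-5, +1>, <+5, +5>, <+5, -5>, <-5, +1>. This is the pattern <+5, +5>, <+5, -5>, <-5, +1> repeated.
step 7: apply <+5, +5> → <22, 10>
step 8: apply <+5, -5> → <27, 5>
step 9: apply <-5, +1> → <22, 6>

<22, 6>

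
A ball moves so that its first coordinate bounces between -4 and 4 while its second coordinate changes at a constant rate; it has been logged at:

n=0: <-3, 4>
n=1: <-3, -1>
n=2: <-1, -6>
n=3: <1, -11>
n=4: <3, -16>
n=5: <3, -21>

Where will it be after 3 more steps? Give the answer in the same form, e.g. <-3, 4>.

The first coordinate reflects between -4 and 4, moving 2 per step.
  step 6: 3 → 1
  step 7: 1 → -1
  step 8: -1 → -3
The second coordinate changes by -5 each step: at step 8 it is -36.

<-3, -36>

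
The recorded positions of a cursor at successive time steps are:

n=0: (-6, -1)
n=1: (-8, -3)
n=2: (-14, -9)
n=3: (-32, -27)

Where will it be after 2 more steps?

(-248, -243)

The jumps are (-2, -2), (-6, -6), (-18, -18) — a geometric progression with ratio 3.
step 4: (-32, -27) + (-54, -54) → (-86, -81)
step 5: (-86, -81) + (-162, -162) → (-248, -243)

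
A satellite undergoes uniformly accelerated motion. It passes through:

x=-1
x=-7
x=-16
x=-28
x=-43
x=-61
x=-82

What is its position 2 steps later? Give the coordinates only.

x=-133

First differences are -6, -9, -12, -15, -18, -21; their common second difference is -3 (constant acceleration).
step 7: -82 − 24 → x=-106
step 8: -106 − 27 → x=-133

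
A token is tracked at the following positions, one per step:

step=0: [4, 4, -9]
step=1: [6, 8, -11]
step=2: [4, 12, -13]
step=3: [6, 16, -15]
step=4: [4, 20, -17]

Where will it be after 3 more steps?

[6, 32, -23]

First: cycles through 4, 6 every 2 steps. Step 7 lands at position 1 of the cycle → 6.
Second: linear, +4 per step → 32 at step 7.
Third: linear, -2 per step → -23 at step 7.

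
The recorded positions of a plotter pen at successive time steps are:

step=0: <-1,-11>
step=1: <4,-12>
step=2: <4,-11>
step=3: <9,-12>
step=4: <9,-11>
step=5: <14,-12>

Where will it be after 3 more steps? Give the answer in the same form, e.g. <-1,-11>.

Step-to-step displacements: <+5,-1>, <+0,+1>, <+5,-1>, <+0,+1>, <+5,-1> — a repeating cycle of length 2.
step 6: apply <+0,+1> → <14,-11>
step 7: apply <+5,-1> → <19,-12>
step 8: apply <+0,+1> → <19,-11>

<19,-11>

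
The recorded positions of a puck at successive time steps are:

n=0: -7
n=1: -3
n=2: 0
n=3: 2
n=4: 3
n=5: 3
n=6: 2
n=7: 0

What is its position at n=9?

Successive displacements: +4, +3, +2, +1, +0, -1, -2 — each changes by -1.
step 8: 0 − 3 → -3
step 9: -3 − 4 → -7

-7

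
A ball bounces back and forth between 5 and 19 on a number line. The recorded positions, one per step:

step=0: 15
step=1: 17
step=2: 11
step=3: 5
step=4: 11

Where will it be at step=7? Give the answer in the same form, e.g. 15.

The value travels 6 per step and bounces off the walls at 5 and 19.
  step 5: 11 → 17
  step 6: 17 → 15
  step 7: 15 → 9

9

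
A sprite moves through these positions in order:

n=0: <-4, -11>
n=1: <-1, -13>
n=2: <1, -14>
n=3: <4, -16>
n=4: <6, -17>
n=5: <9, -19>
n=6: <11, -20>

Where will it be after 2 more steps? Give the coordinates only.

Differencing gives <+3, -2>, <+2, -1>, <+3, -2>, <+2, -1>, <+3, -2>, <+2, -1>. This is the pattern <+3, -2>, <+2, -1> repeated.
step 7: apply <+3, -2> → <14, -22>
step 8: apply <+2, -1> → <16, -23>

<16, -23>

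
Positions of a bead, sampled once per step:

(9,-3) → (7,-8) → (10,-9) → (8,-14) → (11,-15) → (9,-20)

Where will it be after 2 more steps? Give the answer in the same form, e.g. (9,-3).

(10,-26)

Step-to-step displacements: (-2,-5), (+3,-1), (-2,-5), (+3,-1), (-2,-5) — a repeating cycle of length 2.
step 6: apply (+3,-1) → (12,-21)
step 7: apply (-2,-5) → (10,-26)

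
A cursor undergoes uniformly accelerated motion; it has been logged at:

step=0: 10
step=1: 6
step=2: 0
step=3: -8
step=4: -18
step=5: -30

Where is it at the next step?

First differences are -4, -6, -8, -10, -12; their common second difference is -2 (constant acceleration).
step 6: -30 − 14 → -44

-44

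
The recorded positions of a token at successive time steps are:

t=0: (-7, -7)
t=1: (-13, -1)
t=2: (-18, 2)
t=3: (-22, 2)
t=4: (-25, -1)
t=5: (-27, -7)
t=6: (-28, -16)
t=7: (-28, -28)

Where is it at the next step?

(-27, -43)

First differences are (-6, +6), (-5, +3), (-4, +0), (-3, -3), (-2, -6), (-1, -9), (+0, -12); their common second difference is (+1, -3) (constant acceleration).
step 8: (-28, -28) + (+1, -15) → (-27, -43)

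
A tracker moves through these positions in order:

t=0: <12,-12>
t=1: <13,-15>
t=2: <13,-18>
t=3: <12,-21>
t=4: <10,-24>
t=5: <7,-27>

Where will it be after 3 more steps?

<-8,-36>

First differences are <+1,-3>, <+0,-3>, <-1,-3>, <-2,-3>, <-3,-3>; their common second difference is <-1,+0> (constant acceleration).
step 6: <7,-27> + <-4,-3> → <3,-30>
step 7: <3,-30> + <-5,-3> → <-2,-33>
step 8: <-2,-33> + <-6,-3> → <-8,-36>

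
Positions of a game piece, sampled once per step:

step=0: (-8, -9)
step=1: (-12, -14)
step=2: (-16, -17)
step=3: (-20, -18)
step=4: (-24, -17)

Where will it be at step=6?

(-32, -9)

First differences are (-4, -5), (-4, -3), (-4, -1), (-4, +1); their common second difference is (+0, +2) (constant acceleration).
step 5: (-24, -17) + (-4, +3) → (-28, -14)
step 6: (-28, -14) + (-4, +5) → (-32, -9)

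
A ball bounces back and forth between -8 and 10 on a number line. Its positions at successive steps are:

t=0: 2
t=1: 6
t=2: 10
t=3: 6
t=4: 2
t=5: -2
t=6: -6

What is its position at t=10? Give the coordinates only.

6

The value reflects between -8 and 10, moving 4 per step.
  step 7: -6 → -6
  step 8: -6 → -2
  step 9: -2 → 2
  step 10: 2 → 6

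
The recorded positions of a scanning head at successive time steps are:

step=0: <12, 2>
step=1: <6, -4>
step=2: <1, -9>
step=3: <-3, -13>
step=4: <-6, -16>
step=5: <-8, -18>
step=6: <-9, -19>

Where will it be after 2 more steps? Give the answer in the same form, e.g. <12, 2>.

<-8, -18>

Taking differences between consecutive positions: <-6, -6>, <-5, -5>, <-4, -4>, <-3, -3>, <-2, -2>, <-1, -1>. These grow by <+1, +1> each step.
step 7: <-9, -19> + <+0, +0> → <-9, -19>
step 8: <-9, -19> + <+1, +1> → <-8, -18>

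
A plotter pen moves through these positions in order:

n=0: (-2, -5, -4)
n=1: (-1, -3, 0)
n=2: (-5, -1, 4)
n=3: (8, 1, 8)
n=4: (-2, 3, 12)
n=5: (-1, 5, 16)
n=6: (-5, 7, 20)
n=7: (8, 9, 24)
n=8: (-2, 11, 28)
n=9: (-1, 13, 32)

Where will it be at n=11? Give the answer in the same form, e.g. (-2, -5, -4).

The first coordinate repeats the cycle [-2, -1, -5, 8] with period 4; step 11 mod 4 = 3, giving 8.
The second coordinate changes by +2 each step, so at step 11 it is -5 + 11·(2) = 17.
The third coordinate changes by +4 each step, so at step 11 it is -4 + 11·(4) = 40.

(8, 17, 40)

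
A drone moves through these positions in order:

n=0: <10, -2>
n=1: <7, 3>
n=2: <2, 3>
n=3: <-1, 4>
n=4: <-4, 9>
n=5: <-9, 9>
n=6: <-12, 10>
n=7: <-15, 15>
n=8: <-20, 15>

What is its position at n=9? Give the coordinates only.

<-23, 16>

Differencing gives <-3, +5>, <-5, +0>, <-3, +1>, <-3, +5>, <-5, +0>, <-3, +1>, <-3, +5>, <-5, +0>. This is the pattern <-3, +5>, <-5, +0>, <-3, +1> repeated.
step 9: apply <-3, +1> → <-23, 16>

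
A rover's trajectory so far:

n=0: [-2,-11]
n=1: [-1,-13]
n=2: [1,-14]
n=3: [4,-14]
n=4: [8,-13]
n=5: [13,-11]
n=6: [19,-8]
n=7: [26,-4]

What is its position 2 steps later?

First differences are [+1,-2], [+2,-1], [+3,+0], [+4,+1], [+5,+2], [+6,+3], [+7,+4]; their common second difference is [+1,+1] (constant acceleration).
step 8: [26,-4] + [+8,+5] → [34,1]
step 9: [34,1] + [+9,+6] → [43,7]

[43,7]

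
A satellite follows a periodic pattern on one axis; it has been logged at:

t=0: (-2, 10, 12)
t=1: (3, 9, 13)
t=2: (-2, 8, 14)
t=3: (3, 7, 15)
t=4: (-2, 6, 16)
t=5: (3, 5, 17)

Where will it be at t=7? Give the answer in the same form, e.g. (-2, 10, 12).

(3, 3, 19)

The first coordinate repeats the cycle [-2, 3] with period 2; step 7 mod 2 = 1, giving 3.
The second coordinate changes by -1 each step, so at step 7 it is 10 + 7·(-1) = 3.
The third coordinate changes by +1 each step, so at step 7 it is 12 + 7·(1) = 19.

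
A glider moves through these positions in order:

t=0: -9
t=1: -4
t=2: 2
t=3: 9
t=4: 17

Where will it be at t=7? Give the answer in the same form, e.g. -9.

47

First differences are +5, +6, +7, +8; their common second difference is +1 (constant acceleration).
step 5: 17 + 9 → 26
step 6: 26 + 10 → 36
step 7: 36 + 11 → 47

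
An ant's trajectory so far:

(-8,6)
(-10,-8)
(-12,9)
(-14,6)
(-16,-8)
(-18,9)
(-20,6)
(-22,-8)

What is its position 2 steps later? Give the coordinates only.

First: linear, -2 per step → -26 at step 9.
Second: cycles through 6, -8, 9 every 3 steps. Step 9 lands at position 0 of the cycle → 6.

(-26,6)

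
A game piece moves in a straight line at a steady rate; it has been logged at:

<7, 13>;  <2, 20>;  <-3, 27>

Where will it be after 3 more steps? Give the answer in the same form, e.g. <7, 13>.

Constant displacement of <-5, +7> per step.
step 3: <-3, 27> + <-5, +7> → <-8, 34>
step 4: <-8, 34> + <-5, +7> → <-13, 41>
step 5: <-13, 41> + <-5, +7> → <-18, 48>

<-18, 48>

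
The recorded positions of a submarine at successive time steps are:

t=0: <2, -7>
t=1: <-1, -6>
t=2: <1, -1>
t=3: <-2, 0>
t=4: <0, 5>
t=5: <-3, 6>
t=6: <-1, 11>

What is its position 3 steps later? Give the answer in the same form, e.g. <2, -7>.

Differencing gives <-3, +1>, <+2, +5>, <-3, +1>, <+2, +5>, <-3, +1>, <+2, +5>. This is the pattern <-3, +1>, <+2, +5> repeated.
step 7: apply <-3, +1> → <-4, 12>
step 8: apply <+2, +5> → <-2, 17>
step 9: apply <-3, +1> → <-5, 18>

<-5, 18>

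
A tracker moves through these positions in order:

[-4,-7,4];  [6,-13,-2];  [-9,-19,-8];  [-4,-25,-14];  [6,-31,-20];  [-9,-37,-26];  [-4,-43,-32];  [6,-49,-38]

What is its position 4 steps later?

[-9,-73,-62]

First: cycles through -4, 6, -9 every 3 steps. Step 11 lands at position 2 of the cycle → -9.
Second: linear, -6 per step → -73 at step 11.
Third: linear, -6 per step → -62 at step 11.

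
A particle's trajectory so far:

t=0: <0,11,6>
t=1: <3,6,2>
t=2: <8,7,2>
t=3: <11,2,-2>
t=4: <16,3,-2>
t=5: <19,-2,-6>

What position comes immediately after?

<24,-1,-6>

Differencing gives <+3,-5,-4>, <+5,+1,+0>, <+3,-5,-4>, <+5,+1,+0>, <+3,-5,-4>. This is the pattern <+3,-5,-4>, <+5,+1,+0> repeated.
step 6: apply <+5,+1,+0> → <24,-1,-6>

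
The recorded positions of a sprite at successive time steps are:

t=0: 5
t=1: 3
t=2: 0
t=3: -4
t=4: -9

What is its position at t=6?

-22

Successive displacements: -2, -3, -4, -5 — each changes by -1.
step 5: -9 − 6 → -15
step 6: -15 − 7 → -22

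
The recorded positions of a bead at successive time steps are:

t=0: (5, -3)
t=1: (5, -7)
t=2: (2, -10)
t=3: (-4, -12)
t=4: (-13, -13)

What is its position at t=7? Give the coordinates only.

Taking differences between consecutive positions: (+0, -4), (-3, -3), (-6, -2), (-9, -1). These grow by (-3, +1) each step.
step 5: (-13, -13) + (-12, +0) → (-25, -13)
step 6: (-25, -13) + (-15, +1) → (-40, -12)
step 7: (-40, -12) + (-18, +2) → (-58, -10)

(-58, -10)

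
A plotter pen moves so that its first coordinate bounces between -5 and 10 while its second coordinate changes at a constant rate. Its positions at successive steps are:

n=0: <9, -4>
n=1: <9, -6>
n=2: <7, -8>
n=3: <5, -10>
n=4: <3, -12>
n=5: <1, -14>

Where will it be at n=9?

The first coordinate reflects between -5 and 10, moving 2 per step.
  step 6: 1 → -1
  step 7: -1 → -3
  step 8: -3 → -5
  step 9: -5 → -3
The second coordinate changes by -2 each step: at step 9 it is -22.

<-3, -22>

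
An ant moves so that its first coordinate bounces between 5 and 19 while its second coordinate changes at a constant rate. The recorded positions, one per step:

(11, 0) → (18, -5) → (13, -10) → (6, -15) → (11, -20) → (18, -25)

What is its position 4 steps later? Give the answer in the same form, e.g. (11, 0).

The first coordinate travels 7 per step and bounces off the walls at 5 and 19.
  step 6: 18 → 13
  step 7: 13 → 6
  step 8: 6 → 11
  step 9: 11 → 18
The second coordinate changes by -5 each step: at step 9 it is -45.

(18, -45)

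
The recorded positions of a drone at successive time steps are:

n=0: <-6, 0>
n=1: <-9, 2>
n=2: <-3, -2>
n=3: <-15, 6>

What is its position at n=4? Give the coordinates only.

Step-to-step displacements: <-3, +2>, <+6, -4>, <-12, +8>; each is -2× the previous.
step 4: <-15, 6> + <+24, -16> → <9, -10>

<9, -10>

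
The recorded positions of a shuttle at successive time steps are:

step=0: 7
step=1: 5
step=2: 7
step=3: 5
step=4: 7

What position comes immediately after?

Step-to-step displacements: -2, +2, -2, +2; each is -1× the previous.
step 5: 7 − 2 → 5

5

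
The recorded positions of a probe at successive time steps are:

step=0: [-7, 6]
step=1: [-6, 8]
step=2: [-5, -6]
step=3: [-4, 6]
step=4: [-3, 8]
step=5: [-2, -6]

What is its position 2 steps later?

[0, 8]

First: linear, +1 per step → 0 at step 7.
Second: cycles through 6, 8, -6 every 3 steps. Step 7 lands at position 1 of the cycle → 8.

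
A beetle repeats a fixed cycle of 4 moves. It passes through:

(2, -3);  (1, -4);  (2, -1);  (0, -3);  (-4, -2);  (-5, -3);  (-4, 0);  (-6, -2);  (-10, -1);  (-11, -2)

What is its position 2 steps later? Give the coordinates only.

Differencing gives (-1, -1), (+1, +3), (-2, -2), (-4, +1), (-1, -1), (+1, +3), (-2, -2), (-4, +1), (-1, -1). This is the pattern (-1, -1), (+1, +3), (-2, -2), (-4, +1) repeated.
step 10: apply (+1, +3) → (-10, 1)
step 11: apply (-2, -2) → (-12, -1)

(-12, -1)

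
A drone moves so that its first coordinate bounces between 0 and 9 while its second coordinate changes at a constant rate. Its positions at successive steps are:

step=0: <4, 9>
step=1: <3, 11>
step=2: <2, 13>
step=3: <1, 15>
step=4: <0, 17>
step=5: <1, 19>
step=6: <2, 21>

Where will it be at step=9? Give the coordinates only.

<5, 27>

The first coordinate reflects between 0 and 9, moving 1 per step.
  step 7: 2 → 3
  step 8: 3 → 4
  step 9: 4 → 5
The second coordinate changes by +2 each step: at step 9 it is 27.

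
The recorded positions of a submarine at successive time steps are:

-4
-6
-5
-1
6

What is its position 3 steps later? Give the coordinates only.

45

Successive displacements: -2, +1, +4, +7 — each changes by +3.
step 5: 6 + 10 → 16
step 6: 16 + 13 → 29
step 7: 29 + 16 → 45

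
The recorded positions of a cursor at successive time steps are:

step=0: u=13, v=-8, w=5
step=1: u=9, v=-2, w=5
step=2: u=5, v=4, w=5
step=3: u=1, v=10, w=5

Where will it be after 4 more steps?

u=-15, v=34, w=5

Constant displacement of (-4, +6, +0) per step.
step 4: u=1, v=10, w=5 + (-4, +6, +0) → u=-3, v=16, w=5
step 5: u=-3, v=16, w=5 + (-4, +6, +0) → u=-7, v=22, w=5
step 6: u=-7, v=22, w=5 + (-4, +6, +0) → u=-11, v=28, w=5
step 7: u=-11, v=28, w=5 + (-4, +6, +0) → u=-15, v=34, w=5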